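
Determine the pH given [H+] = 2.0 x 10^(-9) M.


pH = -log10([H+])
pH = -log10(2.0 x 10^(-9))
pH = 8.699

8.699


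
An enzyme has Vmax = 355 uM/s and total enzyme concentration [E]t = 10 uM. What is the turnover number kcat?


kcat = Vmax / [E]t
kcat = 355 / 10
kcat = 35.5 s^-1

35.5 s^-1


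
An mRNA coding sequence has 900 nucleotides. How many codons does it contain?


codons = nucleotides / 3
codons = 900 / 3 = 300

300


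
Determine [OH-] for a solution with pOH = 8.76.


[OH-] = 10^(-pOH)
[OH-] = 10^(-8.76)
[OH-] = 1.738e-09 M

1.738e-09 M


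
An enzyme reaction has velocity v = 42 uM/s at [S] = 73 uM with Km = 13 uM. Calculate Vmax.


Vmax = v * (Km + [S]) / [S]
Vmax = 42 * (13 + 73) / 73
Vmax = 49.4795 uM/s

49.4795 uM/s


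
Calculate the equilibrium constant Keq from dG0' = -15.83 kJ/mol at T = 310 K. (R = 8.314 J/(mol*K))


Keq = exp(-dG0 * 1000 / (R * T))
Keq = exp(-(-15.83) * 1000 / (8.314 * 310))
Keq = 464.9786

464.9786


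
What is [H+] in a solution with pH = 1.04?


[H+] = 10^(-pH)
[H+] = 10^(-1.04)
[H+] = 0.0912 M

0.0912 M


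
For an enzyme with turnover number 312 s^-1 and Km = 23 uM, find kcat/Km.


Catalytic efficiency = kcat / Km
= 312 / 23
= 13.5652 uM^-1*s^-1

13.5652 uM^-1*s^-1


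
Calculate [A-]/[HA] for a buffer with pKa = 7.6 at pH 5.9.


[A-]/[HA] = 10^(pH - pKa)
= 10^(5.9 - 7.6)
= 0.02

0.02


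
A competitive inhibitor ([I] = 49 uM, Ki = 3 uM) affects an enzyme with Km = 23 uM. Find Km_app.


Km_app = Km * (1 + [I]/Ki)
Km_app = 23 * (1 + 49/3)
Km_app = 398.6667 uM

398.6667 uM


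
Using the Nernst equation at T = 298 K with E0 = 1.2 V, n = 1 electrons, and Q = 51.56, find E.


E = E0 - (RT/nF) * ln(Q)
E = 1.2 - (8.314 * 298 / (1 * 96485)) * ln(51.56)
E = 1.0988 V

1.0988 V


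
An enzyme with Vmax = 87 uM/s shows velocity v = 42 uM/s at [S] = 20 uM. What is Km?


Km = [S] * (Vmax - v) / v
Km = 20 * (87 - 42) / 42
Km = 21.4286 uM

21.4286 uM


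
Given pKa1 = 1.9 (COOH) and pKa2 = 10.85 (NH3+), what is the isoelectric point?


pI = (pKa1 + pKa2) / 2
pI = (1.9 + 10.85) / 2
pI = 6.375

6.375


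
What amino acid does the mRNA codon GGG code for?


Standard genetic code lookup.
Codon GGG -> Gly

Gly


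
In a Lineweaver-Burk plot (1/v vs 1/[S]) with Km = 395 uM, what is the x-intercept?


x-intercept = -1/Km
= -1/395
= -0.0025 1/uM

-0.0025 1/uM


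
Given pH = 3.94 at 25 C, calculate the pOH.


pOH = 14 - pH
pOH = 14 - 3.94
pOH = 10.06

10.06


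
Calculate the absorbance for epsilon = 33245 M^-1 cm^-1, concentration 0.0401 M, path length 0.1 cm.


A = epsilon * c * l
A = 33245 * 0.0401 * 0.1
A = 133.3124

133.3124


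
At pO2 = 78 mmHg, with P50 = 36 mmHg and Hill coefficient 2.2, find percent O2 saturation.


Y = pO2^n / (P50^n + pO2^n)
Y = 78^2.2 / (36^2.2 + 78^2.2)
Y = 84.57%

84.57%


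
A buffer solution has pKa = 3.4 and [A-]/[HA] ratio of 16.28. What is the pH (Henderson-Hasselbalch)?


pH = pKa + log10([A-]/[HA])
pH = 3.4 + log10(16.28)
pH = 4.6117

4.6117


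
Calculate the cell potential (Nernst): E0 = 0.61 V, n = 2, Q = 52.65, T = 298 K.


E = E0 - (RT/nF) * ln(Q)
E = 0.61 - (8.314 * 298 / (2 * 96485)) * ln(52.65)
E = 0.5591 V

0.5591 V


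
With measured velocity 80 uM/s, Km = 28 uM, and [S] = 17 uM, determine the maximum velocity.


Vmax = v * (Km + [S]) / [S]
Vmax = 80 * (28 + 17) / 17
Vmax = 211.7647 uM/s

211.7647 uM/s


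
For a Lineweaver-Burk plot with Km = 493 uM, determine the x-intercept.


x-intercept = -1/Km
= -1/493
= -0.002 1/uM

-0.002 1/uM


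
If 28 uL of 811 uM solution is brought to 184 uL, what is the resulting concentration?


C2 = C1 * V1 / V2
C2 = 811 * 28 / 184
C2 = 123.413 uM

123.413 uM


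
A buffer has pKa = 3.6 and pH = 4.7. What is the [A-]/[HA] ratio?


[A-]/[HA] = 10^(pH - pKa)
= 10^(4.7 - 3.6)
= 12.5893

12.5893


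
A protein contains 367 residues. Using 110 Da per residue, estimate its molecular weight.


MW = n_residues * 110 Da
MW = 367 * 110
MW = 40370 Da

40370 Da


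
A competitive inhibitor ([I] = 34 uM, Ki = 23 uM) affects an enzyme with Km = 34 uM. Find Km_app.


Km_app = Km * (1 + [I]/Ki)
Km_app = 34 * (1 + 34/23)
Km_app = 84.2609 uM

84.2609 uM


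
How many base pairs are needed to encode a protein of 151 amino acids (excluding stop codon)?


Each amino acid = 1 codon = 3 bp
bp = 151 * 3 = 453 bp

453 bp


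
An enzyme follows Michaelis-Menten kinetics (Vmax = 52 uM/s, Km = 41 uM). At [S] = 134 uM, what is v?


v = Vmax * [S] / (Km + [S])
v = 52 * 134 / (41 + 134)
v = 39.8171 uM/s

39.8171 uM/s


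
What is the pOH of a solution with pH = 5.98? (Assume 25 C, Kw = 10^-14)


pOH = 14 - pH
pOH = 14 - 5.98
pOH = 8.02

8.02


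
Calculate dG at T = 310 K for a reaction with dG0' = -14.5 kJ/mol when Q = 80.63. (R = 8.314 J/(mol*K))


dG = dG0' + RT * ln(Q) / 1000
dG = -14.5 + 8.314 * 310 * ln(80.63) / 1000
dG = -3.1858 kJ/mol

-3.1858 kJ/mol


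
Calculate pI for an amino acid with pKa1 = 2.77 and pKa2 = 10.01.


pI = (pKa1 + pKa2) / 2
pI = (2.77 + 10.01) / 2
pI = 6.39

6.39


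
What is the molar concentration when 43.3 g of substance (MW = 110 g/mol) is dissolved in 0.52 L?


C = (mass / MW) / volume
C = (43.3 / 110) / 0.52
C = 0.757 M

0.757 M


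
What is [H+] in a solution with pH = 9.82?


[H+] = 10^(-pH)
[H+] = 10^(-9.82)
[H+] = 1.514e-10 M

1.514e-10 M


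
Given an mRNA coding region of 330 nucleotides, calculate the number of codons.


codons = nucleotides / 3
codons = 330 / 3 = 110

110


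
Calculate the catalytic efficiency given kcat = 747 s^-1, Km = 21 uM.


Catalytic efficiency = kcat / Km
= 747 / 21
= 35.5714 uM^-1*s^-1

35.5714 uM^-1*s^-1


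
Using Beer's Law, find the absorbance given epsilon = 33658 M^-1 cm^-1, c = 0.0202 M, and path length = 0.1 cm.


A = epsilon * c * l
A = 33658 * 0.0202 * 0.1
A = 67.9892

67.9892


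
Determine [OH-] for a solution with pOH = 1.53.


[OH-] = 10^(-pOH)
[OH-] = 10^(-1.53)
[OH-] = 0.0295 M

0.0295 M


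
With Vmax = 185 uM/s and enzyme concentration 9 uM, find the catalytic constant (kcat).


kcat = Vmax / [E]t
kcat = 185 / 9
kcat = 20.5556 s^-1

20.5556 s^-1


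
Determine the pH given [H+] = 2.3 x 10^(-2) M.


pH = -log10([H+])
pH = -log10(2.3 x 10^(-2))
pH = 1.6383

1.6383


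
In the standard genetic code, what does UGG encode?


Standard genetic code lookup.
Codon UGG -> Trp

Trp


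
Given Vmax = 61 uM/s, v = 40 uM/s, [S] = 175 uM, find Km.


Km = [S] * (Vmax - v) / v
Km = 175 * (61 - 40) / 40
Km = 91.875 uM

91.875 uM


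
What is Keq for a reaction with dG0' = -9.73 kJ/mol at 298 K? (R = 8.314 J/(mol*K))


Keq = exp(-dG0 * 1000 / (R * T))
Keq = exp(-(-9.73) * 1000 / (8.314 * 298))
Keq = 50.7663

50.7663


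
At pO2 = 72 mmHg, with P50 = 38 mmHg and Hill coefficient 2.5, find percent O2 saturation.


Y = pO2^n / (P50^n + pO2^n)
Y = 72^2.5 / (38^2.5 + 72^2.5)
Y = 83.17%

83.17%


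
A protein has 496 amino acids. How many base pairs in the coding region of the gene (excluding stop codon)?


Each amino acid = 1 codon = 3 bp
bp = 496 * 3 = 1488 bp

1488 bp


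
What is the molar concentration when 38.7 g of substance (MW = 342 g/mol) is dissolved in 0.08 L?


C = (mass / MW) / volume
C = (38.7 / 342) / 0.08
C = 1.4145 M

1.4145 M


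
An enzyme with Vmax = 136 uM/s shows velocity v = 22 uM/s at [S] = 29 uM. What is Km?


Km = [S] * (Vmax - v) / v
Km = 29 * (136 - 22) / 22
Km = 150.2727 uM

150.2727 uM


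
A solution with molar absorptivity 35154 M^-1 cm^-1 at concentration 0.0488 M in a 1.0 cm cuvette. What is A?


A = epsilon * c * l
A = 35154 * 0.0488 * 1.0
A = 1715.5152

1715.5152


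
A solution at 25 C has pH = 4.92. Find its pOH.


pOH = 14 - pH
pOH = 14 - 4.92
pOH = 9.08

9.08


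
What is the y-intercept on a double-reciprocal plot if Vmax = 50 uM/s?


y-intercept = 1/Vmax
= 1/50
= 0.02 s/uM

0.02 s/uM


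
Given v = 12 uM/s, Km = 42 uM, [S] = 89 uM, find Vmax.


Vmax = v * (Km + [S]) / [S]
Vmax = 12 * (42 + 89) / 89
Vmax = 17.6629 uM/s

17.6629 uM/s


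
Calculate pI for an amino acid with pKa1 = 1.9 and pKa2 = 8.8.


pI = (pKa1 + pKa2) / 2
pI = (1.9 + 8.8) / 2
pI = 5.35

5.35


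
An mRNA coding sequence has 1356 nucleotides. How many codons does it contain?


codons = nucleotides / 3
codons = 1356 / 3 = 452

452


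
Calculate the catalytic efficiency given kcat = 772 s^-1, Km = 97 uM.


Catalytic efficiency = kcat / Km
= 772 / 97
= 7.9588 uM^-1*s^-1

7.9588 uM^-1*s^-1


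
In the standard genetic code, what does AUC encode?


Standard genetic code lookup.
Codon AUC -> Ile

Ile


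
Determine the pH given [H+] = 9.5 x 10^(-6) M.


pH = -log10([H+])
pH = -log10(9.5 x 10^(-6))
pH = 5.0223

5.0223


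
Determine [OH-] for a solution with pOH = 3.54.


[OH-] = 10^(-pOH)
[OH-] = 10^(-3.54)
[OH-] = 2.884e-04 M

2.884e-04 M


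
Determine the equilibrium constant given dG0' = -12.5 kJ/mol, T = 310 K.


Keq = exp(-dG0 * 1000 / (R * T))
Keq = exp(-(-12.5) * 1000 / (8.314 * 310))
Keq = 127.7355

127.7355


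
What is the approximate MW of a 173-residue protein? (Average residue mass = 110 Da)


MW = n_residues * 110 Da
MW = 173 * 110
MW = 19030 Da

19030 Da


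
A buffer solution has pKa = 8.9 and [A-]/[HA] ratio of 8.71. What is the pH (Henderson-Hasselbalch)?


pH = pKa + log10([A-]/[HA])
pH = 8.9 + log10(8.71)
pH = 9.84

9.84


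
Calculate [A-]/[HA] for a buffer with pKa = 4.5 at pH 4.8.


[A-]/[HA] = 10^(pH - pKa)
= 10^(4.8 - 4.5)
= 1.9953

1.9953


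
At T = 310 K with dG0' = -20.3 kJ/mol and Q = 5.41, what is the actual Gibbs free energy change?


dG = dG0' + RT * ln(Q) / 1000
dG = -20.3 + 8.314 * 310 * ln(5.41) / 1000
dG = -15.9488 kJ/mol

-15.9488 kJ/mol


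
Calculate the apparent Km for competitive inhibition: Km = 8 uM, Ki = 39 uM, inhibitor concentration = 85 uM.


Km_app = Km * (1 + [I]/Ki)
Km_app = 8 * (1 + 85/39)
Km_app = 25.4359 uM

25.4359 uM


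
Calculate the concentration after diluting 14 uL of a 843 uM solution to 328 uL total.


C2 = C1 * V1 / V2
C2 = 843 * 14 / 328
C2 = 35.9817 uM

35.9817 uM


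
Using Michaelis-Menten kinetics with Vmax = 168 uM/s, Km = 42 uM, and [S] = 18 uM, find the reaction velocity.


v = Vmax * [S] / (Km + [S])
v = 168 * 18 / (42 + 18)
v = 50.4 uM/s

50.4 uM/s


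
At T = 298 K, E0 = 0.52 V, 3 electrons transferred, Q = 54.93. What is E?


E = E0 - (RT/nF) * ln(Q)
E = 0.52 - (8.314 * 298 / (3 * 96485)) * ln(54.93)
E = 0.4857 V

0.4857 V


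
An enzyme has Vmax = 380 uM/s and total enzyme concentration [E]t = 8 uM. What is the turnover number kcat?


kcat = Vmax / [E]t
kcat = 380 / 8
kcat = 47.5 s^-1

47.5 s^-1


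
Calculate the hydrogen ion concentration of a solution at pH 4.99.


[H+] = 10^(-pH)
[H+] = 10^(-4.99)
[H+] = 1.023e-05 M

1.023e-05 M


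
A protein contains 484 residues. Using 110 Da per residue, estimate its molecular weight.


MW = n_residues * 110 Da
MW = 484 * 110
MW = 53240 Da

53240 Da


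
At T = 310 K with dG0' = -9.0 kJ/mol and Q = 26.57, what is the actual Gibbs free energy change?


dG = dG0' + RT * ln(Q) / 1000
dG = -9.0 + 8.314 * 310 * ln(26.57) / 1000
dG = -0.5469 kJ/mol

-0.5469 kJ/mol


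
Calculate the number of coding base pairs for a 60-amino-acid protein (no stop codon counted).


Each amino acid = 1 codon = 3 bp
bp = 60 * 3 = 180 bp

180 bp


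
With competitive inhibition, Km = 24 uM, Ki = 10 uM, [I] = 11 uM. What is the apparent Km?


Km_app = Km * (1 + [I]/Ki)
Km_app = 24 * (1 + 11/10)
Km_app = 50.4 uM

50.4 uM


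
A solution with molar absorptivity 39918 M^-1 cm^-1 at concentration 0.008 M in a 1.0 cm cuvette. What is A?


A = epsilon * c * l
A = 39918 * 0.008 * 1.0
A = 319.344

319.344


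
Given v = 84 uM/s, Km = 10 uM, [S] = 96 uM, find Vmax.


Vmax = v * (Km + [S]) / [S]
Vmax = 84 * (10 + 96) / 96
Vmax = 92.75 uM/s

92.75 uM/s


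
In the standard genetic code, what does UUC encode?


Standard genetic code lookup.
Codon UUC -> Phe

Phe


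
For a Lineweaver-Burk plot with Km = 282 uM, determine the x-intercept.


x-intercept = -1/Km
= -1/282
= -0.0035 1/uM

-0.0035 1/uM


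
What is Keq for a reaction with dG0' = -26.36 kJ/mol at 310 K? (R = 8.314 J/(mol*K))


Keq = exp(-dG0 * 1000 / (R * T))
Keq = exp(-(-26.36) * 1000 / (8.314 * 310))
Keq = 27656.0281

27656.0281


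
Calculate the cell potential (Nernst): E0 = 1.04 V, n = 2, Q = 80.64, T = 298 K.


E = E0 - (RT/nF) * ln(Q)
E = 1.04 - (8.314 * 298 / (2 * 96485)) * ln(80.64)
E = 0.9836 V

0.9836 V


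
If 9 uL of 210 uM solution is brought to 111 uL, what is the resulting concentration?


C2 = C1 * V1 / V2
C2 = 210 * 9 / 111
C2 = 17.027 uM

17.027 uM


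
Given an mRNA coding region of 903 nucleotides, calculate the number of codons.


codons = nucleotides / 3
codons = 903 / 3 = 301

301


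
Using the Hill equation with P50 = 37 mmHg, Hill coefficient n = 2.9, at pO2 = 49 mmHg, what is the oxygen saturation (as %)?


Y = pO2^n / (P50^n + pO2^n)
Y = 49^2.9 / (37^2.9 + 49^2.9)
Y = 69.31%

69.31%


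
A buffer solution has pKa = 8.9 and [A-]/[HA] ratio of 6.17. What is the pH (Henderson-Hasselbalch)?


pH = pKa + log10([A-]/[HA])
pH = 8.9 + log10(6.17)
pH = 9.6903

9.6903


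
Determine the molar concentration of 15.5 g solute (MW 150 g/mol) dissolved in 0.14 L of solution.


C = (mass / MW) / volume
C = (15.5 / 150) / 0.14
C = 0.7381 M

0.7381 M


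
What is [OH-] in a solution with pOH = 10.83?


[OH-] = 10^(-pOH)
[OH-] = 10^(-10.83)
[OH-] = 1.479e-11 M

1.479e-11 M


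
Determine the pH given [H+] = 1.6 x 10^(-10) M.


pH = -log10([H+])
pH = -log10(1.6 x 10^(-10))
pH = 9.7959

9.7959


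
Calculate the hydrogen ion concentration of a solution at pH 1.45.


[H+] = 10^(-pH)
[H+] = 10^(-1.45)
[H+] = 0.0355 M

0.0355 M


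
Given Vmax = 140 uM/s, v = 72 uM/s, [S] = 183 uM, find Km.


Km = [S] * (Vmax - v) / v
Km = 183 * (140 - 72) / 72
Km = 172.8333 uM

172.8333 uM


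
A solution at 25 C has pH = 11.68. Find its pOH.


pOH = 14 - pH
pOH = 14 - 11.68
pOH = 2.32

2.32


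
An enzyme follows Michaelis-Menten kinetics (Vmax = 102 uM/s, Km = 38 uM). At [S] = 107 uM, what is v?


v = Vmax * [S] / (Km + [S])
v = 102 * 107 / (38 + 107)
v = 75.269 uM/s

75.269 uM/s


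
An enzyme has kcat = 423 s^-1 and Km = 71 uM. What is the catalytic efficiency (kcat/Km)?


Catalytic efficiency = kcat / Km
= 423 / 71
= 5.9577 uM^-1*s^-1

5.9577 uM^-1*s^-1


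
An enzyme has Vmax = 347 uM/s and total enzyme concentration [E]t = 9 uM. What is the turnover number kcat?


kcat = Vmax / [E]t
kcat = 347 / 9
kcat = 38.5556 s^-1

38.5556 s^-1


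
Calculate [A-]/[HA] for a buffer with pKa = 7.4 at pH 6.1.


[A-]/[HA] = 10^(pH - pKa)
= 10^(6.1 - 7.4)
= 0.0501

0.0501


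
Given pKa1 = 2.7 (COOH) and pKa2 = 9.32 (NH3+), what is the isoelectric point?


pI = (pKa1 + pKa2) / 2
pI = (2.7 + 9.32) / 2
pI = 6.01

6.01


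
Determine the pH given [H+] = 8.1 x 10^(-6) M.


pH = -log10([H+])
pH = -log10(8.1 x 10^(-6))
pH = 5.0915

5.0915


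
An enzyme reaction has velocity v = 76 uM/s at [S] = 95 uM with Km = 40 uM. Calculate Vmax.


Vmax = v * (Km + [S]) / [S]
Vmax = 76 * (40 + 95) / 95
Vmax = 108.0 uM/s

108.0 uM/s


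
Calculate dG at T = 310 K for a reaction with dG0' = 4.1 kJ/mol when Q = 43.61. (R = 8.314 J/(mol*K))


dG = dG0' + RT * ln(Q) / 1000
dG = 4.1 + 8.314 * 310 * ln(43.61) / 1000
dG = 13.8302 kJ/mol

13.8302 kJ/mol


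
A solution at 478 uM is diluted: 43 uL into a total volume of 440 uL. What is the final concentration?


C2 = C1 * V1 / V2
C2 = 478 * 43 / 440
C2 = 46.7136 uM

46.7136 uM


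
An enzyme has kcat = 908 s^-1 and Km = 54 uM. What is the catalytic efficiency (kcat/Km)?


Catalytic efficiency = kcat / Km
= 908 / 54
= 16.8148 uM^-1*s^-1

16.8148 uM^-1*s^-1


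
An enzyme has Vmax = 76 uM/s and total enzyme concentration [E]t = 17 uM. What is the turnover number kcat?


kcat = Vmax / [E]t
kcat = 76 / 17
kcat = 4.4706 s^-1

4.4706 s^-1


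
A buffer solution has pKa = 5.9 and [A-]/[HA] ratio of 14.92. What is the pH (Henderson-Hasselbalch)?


pH = pKa + log10([A-]/[HA])
pH = 5.9 + log10(14.92)
pH = 7.0738

7.0738


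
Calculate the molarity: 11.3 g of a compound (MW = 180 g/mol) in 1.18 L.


C = (mass / MW) / volume
C = (11.3 / 180) / 1.18
C = 0.0532 M

0.0532 M


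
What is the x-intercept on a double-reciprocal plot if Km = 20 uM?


x-intercept = -1/Km
= -1/20
= -0.05 1/uM

-0.05 1/uM


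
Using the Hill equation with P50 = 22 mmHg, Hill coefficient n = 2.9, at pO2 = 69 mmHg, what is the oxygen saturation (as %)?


Y = pO2^n / (P50^n + pO2^n)
Y = 69^2.9 / (22^2.9 + 69^2.9)
Y = 96.49%

96.49%


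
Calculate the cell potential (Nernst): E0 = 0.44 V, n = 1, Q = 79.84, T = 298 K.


E = E0 - (RT/nF) * ln(Q)
E = 0.44 - (8.314 * 298 / (1 * 96485)) * ln(79.84)
E = 0.3275 V

0.3275 V


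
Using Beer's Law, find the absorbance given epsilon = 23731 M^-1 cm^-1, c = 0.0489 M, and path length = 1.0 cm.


A = epsilon * c * l
A = 23731 * 0.0489 * 1.0
A = 1160.4459

1160.4459


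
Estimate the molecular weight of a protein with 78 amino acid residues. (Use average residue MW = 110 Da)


MW = n_residues * 110 Da
MW = 78 * 110
MW = 8580 Da

8580 Da


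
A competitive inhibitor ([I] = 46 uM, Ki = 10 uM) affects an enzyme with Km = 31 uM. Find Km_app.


Km_app = Km * (1 + [I]/Ki)
Km_app = 31 * (1 + 46/10)
Km_app = 173.6 uM

173.6 uM


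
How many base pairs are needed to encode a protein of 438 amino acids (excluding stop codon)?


Each amino acid = 1 codon = 3 bp
bp = 438 * 3 = 1314 bp

1314 bp


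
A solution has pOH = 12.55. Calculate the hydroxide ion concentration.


[OH-] = 10^(-pOH)
[OH-] = 10^(-12.55)
[OH-] = 2.818e-13 M

2.818e-13 M


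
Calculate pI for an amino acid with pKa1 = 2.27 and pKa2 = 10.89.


pI = (pKa1 + pKa2) / 2
pI = (2.27 + 10.89) / 2
pI = 6.58

6.58


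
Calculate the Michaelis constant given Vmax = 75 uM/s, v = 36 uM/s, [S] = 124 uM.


Km = [S] * (Vmax - v) / v
Km = 124 * (75 - 36) / 36
Km = 134.3333 uM

134.3333 uM


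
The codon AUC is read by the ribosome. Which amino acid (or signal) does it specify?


Standard genetic code lookup.
Codon AUC -> Ile

Ile


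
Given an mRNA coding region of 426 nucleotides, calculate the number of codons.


codons = nucleotides / 3
codons = 426 / 3 = 142

142


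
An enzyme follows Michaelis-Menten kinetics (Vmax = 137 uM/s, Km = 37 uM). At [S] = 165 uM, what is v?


v = Vmax * [S] / (Km + [S])
v = 137 * 165 / (37 + 165)
v = 111.9059 uM/s

111.9059 uM/s


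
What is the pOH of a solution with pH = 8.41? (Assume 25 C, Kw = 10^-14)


pOH = 14 - pH
pOH = 14 - 8.41
pOH = 5.59

5.59


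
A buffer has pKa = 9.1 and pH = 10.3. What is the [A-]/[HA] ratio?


[A-]/[HA] = 10^(pH - pKa)
= 10^(10.3 - 9.1)
= 15.8489

15.8489


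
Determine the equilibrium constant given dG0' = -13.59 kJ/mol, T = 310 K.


Keq = exp(-dG0 * 1000 / (R * T))
Keq = exp(-(-13.59) * 1000 / (8.314 * 310))
Keq = 194.9763

194.9763


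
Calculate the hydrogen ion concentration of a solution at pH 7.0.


[H+] = 10^(-pH)
[H+] = 10^(-7.0)
[H+] = 1.000e-07 M

1.000e-07 M


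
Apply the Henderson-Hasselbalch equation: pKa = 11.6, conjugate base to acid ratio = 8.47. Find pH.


pH = pKa + log10([A-]/[HA])
pH = 11.6 + log10(8.47)
pH = 12.5279

12.5279


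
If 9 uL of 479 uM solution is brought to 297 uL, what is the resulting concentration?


C2 = C1 * V1 / V2
C2 = 479 * 9 / 297
C2 = 14.5152 uM

14.5152 uM


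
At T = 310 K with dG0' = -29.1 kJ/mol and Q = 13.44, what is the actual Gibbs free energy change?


dG = dG0' + RT * ln(Q) / 1000
dG = -29.1 + 8.314 * 310 * ln(13.44) / 1000
dG = -22.4035 kJ/mol

-22.4035 kJ/mol


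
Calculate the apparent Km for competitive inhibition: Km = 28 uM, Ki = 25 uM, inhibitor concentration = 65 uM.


Km_app = Km * (1 + [I]/Ki)
Km_app = 28 * (1 + 65/25)
Km_app = 100.8 uM

100.8 uM


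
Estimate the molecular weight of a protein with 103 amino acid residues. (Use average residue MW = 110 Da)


MW = n_residues * 110 Da
MW = 103 * 110
MW = 11330 Da

11330 Da


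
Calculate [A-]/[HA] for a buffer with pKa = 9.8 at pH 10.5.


[A-]/[HA] = 10^(pH - pKa)
= 10^(10.5 - 9.8)
= 5.0119

5.0119


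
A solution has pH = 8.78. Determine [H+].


[H+] = 10^(-pH)
[H+] = 10^(-8.78)
[H+] = 1.660e-09 M

1.660e-09 M


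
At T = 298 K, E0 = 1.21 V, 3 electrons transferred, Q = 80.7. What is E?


E = E0 - (RT/nF) * ln(Q)
E = 1.21 - (8.314 * 298 / (3 * 96485)) * ln(80.7)
E = 1.1724 V

1.1724 V


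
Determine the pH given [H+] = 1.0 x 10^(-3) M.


pH = -log10([H+])
pH = -log10(1.0 x 10^(-3))
pH = 3.0

3.0


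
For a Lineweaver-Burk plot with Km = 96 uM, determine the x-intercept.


x-intercept = -1/Km
= -1/96
= -0.0104 1/uM

-0.0104 1/uM


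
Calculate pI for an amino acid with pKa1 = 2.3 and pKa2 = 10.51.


pI = (pKa1 + pKa2) / 2
pI = (2.3 + 10.51) / 2
pI = 6.405

6.405


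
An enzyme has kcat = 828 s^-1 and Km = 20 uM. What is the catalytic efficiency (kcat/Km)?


Catalytic efficiency = kcat / Km
= 828 / 20
= 41.4 uM^-1*s^-1

41.4 uM^-1*s^-1


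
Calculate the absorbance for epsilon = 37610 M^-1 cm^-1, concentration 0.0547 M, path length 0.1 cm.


A = epsilon * c * l
A = 37610 * 0.0547 * 0.1
A = 205.7267

205.7267


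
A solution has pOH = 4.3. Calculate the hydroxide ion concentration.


[OH-] = 10^(-pOH)
[OH-] = 10^(-4.3)
[OH-] = 5.012e-05 M

5.012e-05 M


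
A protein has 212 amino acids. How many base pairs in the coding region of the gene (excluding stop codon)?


Each amino acid = 1 codon = 3 bp
bp = 212 * 3 = 636 bp

636 bp


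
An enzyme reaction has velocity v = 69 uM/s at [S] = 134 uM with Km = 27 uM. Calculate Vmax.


Vmax = v * (Km + [S]) / [S]
Vmax = 69 * (27 + 134) / 134
Vmax = 82.903 uM/s

82.903 uM/s


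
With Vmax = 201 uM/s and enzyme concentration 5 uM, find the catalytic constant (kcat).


kcat = Vmax / [E]t
kcat = 201 / 5
kcat = 40.2 s^-1

40.2 s^-1


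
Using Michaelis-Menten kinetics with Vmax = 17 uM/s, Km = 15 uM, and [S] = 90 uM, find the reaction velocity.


v = Vmax * [S] / (Km + [S])
v = 17 * 90 / (15 + 90)
v = 14.5714 uM/s

14.5714 uM/s


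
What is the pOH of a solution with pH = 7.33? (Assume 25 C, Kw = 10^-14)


pOH = 14 - pH
pOH = 14 - 7.33
pOH = 6.67

6.67


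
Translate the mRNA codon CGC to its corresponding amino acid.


Standard genetic code lookup.
Codon CGC -> Arg

Arg


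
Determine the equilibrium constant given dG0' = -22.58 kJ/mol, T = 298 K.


Keq = exp(-dG0 * 1000 / (R * T))
Keq = exp(-(-22.58) * 1000 / (8.314 * 298))
Keq = 9079.3817

9079.3817


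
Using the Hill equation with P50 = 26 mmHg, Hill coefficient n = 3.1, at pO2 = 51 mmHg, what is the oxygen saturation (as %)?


Y = pO2^n / (P50^n + pO2^n)
Y = 51^3.1 / (26^3.1 + 51^3.1)
Y = 88.98%

88.98%


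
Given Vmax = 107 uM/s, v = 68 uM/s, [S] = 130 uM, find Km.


Km = [S] * (Vmax - v) / v
Km = 130 * (107 - 68) / 68
Km = 74.5588 uM

74.5588 uM


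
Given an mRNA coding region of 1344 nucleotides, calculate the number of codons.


codons = nucleotides / 3
codons = 1344 / 3 = 448

448


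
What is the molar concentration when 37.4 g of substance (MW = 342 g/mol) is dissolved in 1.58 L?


C = (mass / MW) / volume
C = (37.4 / 342) / 1.58
C = 0.0692 M

0.0692 M


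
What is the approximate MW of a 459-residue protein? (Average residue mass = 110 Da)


MW = n_residues * 110 Da
MW = 459 * 110
MW = 50490 Da

50490 Da


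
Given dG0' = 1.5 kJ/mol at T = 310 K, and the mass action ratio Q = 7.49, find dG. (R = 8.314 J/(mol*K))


dG = dG0' + RT * ln(Q) / 1000
dG = 1.5 + 8.314 * 310 * ln(7.49) / 1000
dG = 6.6897 kJ/mol

6.6897 kJ/mol


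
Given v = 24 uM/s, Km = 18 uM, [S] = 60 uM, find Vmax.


Vmax = v * (Km + [S]) / [S]
Vmax = 24 * (18 + 60) / 60
Vmax = 31.2 uM/s

31.2 uM/s


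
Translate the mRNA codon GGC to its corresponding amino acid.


Standard genetic code lookup.
Codon GGC -> Gly

Gly


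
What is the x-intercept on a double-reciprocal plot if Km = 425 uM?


x-intercept = -1/Km
= -1/425
= -0.0024 1/uM

-0.0024 1/uM


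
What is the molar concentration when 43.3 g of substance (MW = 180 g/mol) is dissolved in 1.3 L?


C = (mass / MW) / volume
C = (43.3 / 180) / 1.3
C = 0.185 M

0.185 M


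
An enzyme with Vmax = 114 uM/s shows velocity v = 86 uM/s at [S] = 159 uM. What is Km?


Km = [S] * (Vmax - v) / v
Km = 159 * (114 - 86) / 86
Km = 51.7674 uM

51.7674 uM


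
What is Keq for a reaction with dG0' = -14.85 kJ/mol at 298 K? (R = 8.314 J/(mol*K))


Keq = exp(-dG0 * 1000 / (R * T))
Keq = exp(-(-14.85) * 1000 / (8.314 * 298))
Keq = 400.9238

400.9238


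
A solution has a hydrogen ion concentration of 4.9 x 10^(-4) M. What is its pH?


pH = -log10([H+])
pH = -log10(4.9 x 10^(-4))
pH = 3.3098

3.3098


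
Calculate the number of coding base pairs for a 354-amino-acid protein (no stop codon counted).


Each amino acid = 1 codon = 3 bp
bp = 354 * 3 = 1062 bp

1062 bp


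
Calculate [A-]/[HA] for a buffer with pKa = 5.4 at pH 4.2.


[A-]/[HA] = 10^(pH - pKa)
= 10^(4.2 - 5.4)
= 0.0631

0.0631


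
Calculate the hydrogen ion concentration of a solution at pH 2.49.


[H+] = 10^(-pH)
[H+] = 10^(-2.49)
[H+] = 0.0032 M

0.0032 M


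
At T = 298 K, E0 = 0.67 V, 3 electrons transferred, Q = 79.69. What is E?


E = E0 - (RT/nF) * ln(Q)
E = 0.67 - (8.314 * 298 / (3 * 96485)) * ln(79.69)
E = 0.6325 V

0.6325 V


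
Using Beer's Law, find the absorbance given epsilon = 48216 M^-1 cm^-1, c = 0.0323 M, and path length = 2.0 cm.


A = epsilon * c * l
A = 48216 * 0.0323 * 2.0
A = 3114.7536

3114.7536


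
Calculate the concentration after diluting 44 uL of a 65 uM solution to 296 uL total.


C2 = C1 * V1 / V2
C2 = 65 * 44 / 296
C2 = 9.6622 uM

9.6622 uM


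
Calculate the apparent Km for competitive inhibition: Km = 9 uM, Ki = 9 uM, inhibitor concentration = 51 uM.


Km_app = Km * (1 + [I]/Ki)
Km_app = 9 * (1 + 51/9)
Km_app = 60.0 uM

60.0 uM


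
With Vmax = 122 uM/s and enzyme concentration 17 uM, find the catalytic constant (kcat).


kcat = Vmax / [E]t
kcat = 122 / 17
kcat = 7.1765 s^-1

7.1765 s^-1


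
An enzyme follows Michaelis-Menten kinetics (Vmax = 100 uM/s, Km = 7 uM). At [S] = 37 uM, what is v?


v = Vmax * [S] / (Km + [S])
v = 100 * 37 / (7 + 37)
v = 84.0909 uM/s

84.0909 uM/s


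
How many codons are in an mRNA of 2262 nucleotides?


codons = nucleotides / 3
codons = 2262 / 3 = 754

754


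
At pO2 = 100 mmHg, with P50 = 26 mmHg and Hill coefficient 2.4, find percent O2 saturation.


Y = pO2^n / (P50^n + pO2^n)
Y = 100^2.4 / (26^2.4 + 100^2.4)
Y = 96.21%

96.21%


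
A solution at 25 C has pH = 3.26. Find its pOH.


pOH = 14 - pH
pOH = 14 - 3.26
pOH = 10.74

10.74


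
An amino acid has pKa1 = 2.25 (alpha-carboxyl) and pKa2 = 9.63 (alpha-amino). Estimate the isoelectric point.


pI = (pKa1 + pKa2) / 2
pI = (2.25 + 9.63) / 2
pI = 5.94

5.94


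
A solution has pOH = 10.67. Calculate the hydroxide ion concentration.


[OH-] = 10^(-pOH)
[OH-] = 10^(-10.67)
[OH-] = 2.138e-11 M

2.138e-11 M


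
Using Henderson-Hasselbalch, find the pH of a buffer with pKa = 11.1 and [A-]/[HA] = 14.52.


pH = pKa + log10([A-]/[HA])
pH = 11.1 + log10(14.52)
pH = 12.262

12.262


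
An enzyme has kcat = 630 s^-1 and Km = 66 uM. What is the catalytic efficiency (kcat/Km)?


Catalytic efficiency = kcat / Km
= 630 / 66
= 9.5455 uM^-1*s^-1

9.5455 uM^-1*s^-1


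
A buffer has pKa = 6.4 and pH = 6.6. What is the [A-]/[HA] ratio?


[A-]/[HA] = 10^(pH - pKa)
= 10^(6.6 - 6.4)
= 1.5849

1.5849


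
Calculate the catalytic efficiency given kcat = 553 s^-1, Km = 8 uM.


Catalytic efficiency = kcat / Km
= 553 / 8
= 69.125 uM^-1*s^-1

69.125 uM^-1*s^-1


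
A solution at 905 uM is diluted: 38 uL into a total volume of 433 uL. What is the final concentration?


C2 = C1 * V1 / V2
C2 = 905 * 38 / 433
C2 = 79.4226 uM

79.4226 uM


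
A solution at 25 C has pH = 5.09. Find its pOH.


pOH = 14 - pH
pOH = 14 - 5.09
pOH = 8.91

8.91


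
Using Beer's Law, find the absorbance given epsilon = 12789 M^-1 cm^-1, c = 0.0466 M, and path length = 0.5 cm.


A = epsilon * c * l
A = 12789 * 0.0466 * 0.5
A = 297.9837

297.9837


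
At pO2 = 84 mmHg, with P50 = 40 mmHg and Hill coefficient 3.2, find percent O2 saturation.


Y = pO2^n / (P50^n + pO2^n)
Y = 84^3.2 / (40^3.2 + 84^3.2)
Y = 91.48%

91.48%


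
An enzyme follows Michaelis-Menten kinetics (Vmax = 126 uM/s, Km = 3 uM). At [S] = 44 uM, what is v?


v = Vmax * [S] / (Km + [S])
v = 126 * 44 / (3 + 44)
v = 117.9574 uM/s

117.9574 uM/s


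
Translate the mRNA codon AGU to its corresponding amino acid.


Standard genetic code lookup.
Codon AGU -> Ser

Ser


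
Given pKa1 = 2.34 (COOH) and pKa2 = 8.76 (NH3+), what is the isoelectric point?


pI = (pKa1 + pKa2) / 2
pI = (2.34 + 8.76) / 2
pI = 5.55

5.55


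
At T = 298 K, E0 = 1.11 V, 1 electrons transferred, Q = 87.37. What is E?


E = E0 - (RT/nF) * ln(Q)
E = 1.11 - (8.314 * 298 / (1 * 96485)) * ln(87.37)
E = 0.9952 V

0.9952 V


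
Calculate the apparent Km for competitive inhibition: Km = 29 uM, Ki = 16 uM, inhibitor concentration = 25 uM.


Km_app = Km * (1 + [I]/Ki)
Km_app = 29 * (1 + 25/16)
Km_app = 74.3125 uM

74.3125 uM


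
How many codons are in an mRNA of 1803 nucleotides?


codons = nucleotides / 3
codons = 1803 / 3 = 601

601


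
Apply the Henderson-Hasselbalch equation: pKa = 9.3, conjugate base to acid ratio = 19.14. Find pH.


pH = pKa + log10([A-]/[HA])
pH = 9.3 + log10(19.14)
pH = 10.5819

10.5819


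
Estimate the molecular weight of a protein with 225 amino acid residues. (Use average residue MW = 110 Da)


MW = n_residues * 110 Da
MW = 225 * 110
MW = 24750 Da

24750 Da


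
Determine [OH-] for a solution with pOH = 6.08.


[OH-] = 10^(-pOH)
[OH-] = 10^(-6.08)
[OH-] = 8.318e-07 M

8.318e-07 M


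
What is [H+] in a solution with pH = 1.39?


[H+] = 10^(-pH)
[H+] = 10^(-1.39)
[H+] = 0.0407 M

0.0407 M


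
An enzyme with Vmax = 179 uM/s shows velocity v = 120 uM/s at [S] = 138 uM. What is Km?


Km = [S] * (Vmax - v) / v
Km = 138 * (179 - 120) / 120
Km = 67.85 uM

67.85 uM


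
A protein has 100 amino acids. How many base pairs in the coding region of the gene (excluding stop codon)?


Each amino acid = 1 codon = 3 bp
bp = 100 * 3 = 300 bp

300 bp


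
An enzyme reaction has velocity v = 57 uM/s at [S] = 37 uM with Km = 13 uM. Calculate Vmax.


Vmax = v * (Km + [S]) / [S]
Vmax = 57 * (13 + 37) / 37
Vmax = 77.027 uM/s

77.027 uM/s


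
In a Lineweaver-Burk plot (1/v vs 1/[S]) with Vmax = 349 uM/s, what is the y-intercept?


y-intercept = 1/Vmax
= 1/349
= 0.0029 s/uM

0.0029 s/uM


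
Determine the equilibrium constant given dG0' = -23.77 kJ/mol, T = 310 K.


Keq = exp(-dG0 * 1000 / (R * T))
Keq = exp(-(-23.77) * 1000 / (8.314 * 310))
Keq = 10124.2312

10124.2312


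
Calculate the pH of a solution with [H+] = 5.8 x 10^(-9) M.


pH = -log10([H+])
pH = -log10(5.8 x 10^(-9))
pH = 8.2366

8.2366


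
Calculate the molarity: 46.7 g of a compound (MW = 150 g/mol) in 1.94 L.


C = (mass / MW) / volume
C = (46.7 / 150) / 1.94
C = 0.1605 M

0.1605 M


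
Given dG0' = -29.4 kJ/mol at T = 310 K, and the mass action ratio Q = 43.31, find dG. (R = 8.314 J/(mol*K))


dG = dG0' + RT * ln(Q) / 1000
dG = -29.4 + 8.314 * 310 * ln(43.31) / 1000
dG = -19.6876 kJ/mol

-19.6876 kJ/mol


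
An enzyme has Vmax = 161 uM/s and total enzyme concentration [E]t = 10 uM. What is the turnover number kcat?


kcat = Vmax / [E]t
kcat = 161 / 10
kcat = 16.1 s^-1

16.1 s^-1


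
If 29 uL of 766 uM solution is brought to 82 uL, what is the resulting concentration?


C2 = C1 * V1 / V2
C2 = 766 * 29 / 82
C2 = 270.9024 uM

270.9024 uM


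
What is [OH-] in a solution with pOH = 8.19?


[OH-] = 10^(-pOH)
[OH-] = 10^(-8.19)
[OH-] = 6.457e-09 M

6.457e-09 M


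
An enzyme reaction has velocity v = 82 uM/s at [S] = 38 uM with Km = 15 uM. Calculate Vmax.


Vmax = v * (Km + [S]) / [S]
Vmax = 82 * (15 + 38) / 38
Vmax = 114.3684 uM/s

114.3684 uM/s


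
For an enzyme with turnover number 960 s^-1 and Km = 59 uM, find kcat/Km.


Catalytic efficiency = kcat / Km
= 960 / 59
= 16.2712 uM^-1*s^-1

16.2712 uM^-1*s^-1


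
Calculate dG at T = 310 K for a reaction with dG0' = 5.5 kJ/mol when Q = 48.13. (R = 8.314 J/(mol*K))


dG = dG0' + RT * ln(Q) / 1000
dG = 5.5 + 8.314 * 310 * ln(48.13) / 1000
dG = 15.4844 kJ/mol

15.4844 kJ/mol


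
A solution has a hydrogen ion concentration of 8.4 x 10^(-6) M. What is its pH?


pH = -log10([H+])
pH = -log10(8.4 x 10^(-6))
pH = 5.0757

5.0757


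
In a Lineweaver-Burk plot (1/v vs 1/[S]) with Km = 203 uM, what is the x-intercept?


x-intercept = -1/Km
= -1/203
= -0.0049 1/uM

-0.0049 1/uM


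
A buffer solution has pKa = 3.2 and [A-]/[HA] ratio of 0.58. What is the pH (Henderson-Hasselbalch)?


pH = pKa + log10([A-]/[HA])
pH = 3.2 + log10(0.58)
pH = 2.9634

2.9634


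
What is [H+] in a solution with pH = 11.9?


[H+] = 10^(-pH)
[H+] = 10^(-11.9)
[H+] = 1.259e-12 M

1.259e-12 M


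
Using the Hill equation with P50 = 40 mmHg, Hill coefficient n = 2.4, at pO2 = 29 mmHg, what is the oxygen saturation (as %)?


Y = pO2^n / (P50^n + pO2^n)
Y = 29^2.4 / (40^2.4 + 29^2.4)
Y = 31.61%

31.61%


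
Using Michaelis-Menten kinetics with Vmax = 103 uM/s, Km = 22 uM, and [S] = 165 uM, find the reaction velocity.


v = Vmax * [S] / (Km + [S])
v = 103 * 165 / (22 + 165)
v = 90.8824 uM/s

90.8824 uM/s


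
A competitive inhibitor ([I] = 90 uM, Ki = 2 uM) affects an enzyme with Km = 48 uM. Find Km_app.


Km_app = Km * (1 + [I]/Ki)
Km_app = 48 * (1 + 90/2)
Km_app = 2208.0 uM

2208.0 uM


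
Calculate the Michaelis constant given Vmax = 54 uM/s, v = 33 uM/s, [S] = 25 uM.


Km = [S] * (Vmax - v) / v
Km = 25 * (54 - 33) / 33
Km = 15.9091 uM

15.9091 uM


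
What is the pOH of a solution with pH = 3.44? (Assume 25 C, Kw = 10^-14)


pOH = 14 - pH
pOH = 14 - 3.44
pOH = 10.56

10.56


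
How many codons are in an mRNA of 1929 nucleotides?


codons = nucleotides / 3
codons = 1929 / 3 = 643

643


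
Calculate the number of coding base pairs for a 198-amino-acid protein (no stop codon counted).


Each amino acid = 1 codon = 3 bp
bp = 198 * 3 = 594 bp

594 bp


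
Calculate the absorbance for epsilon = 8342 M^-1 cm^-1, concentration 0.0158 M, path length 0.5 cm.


A = epsilon * c * l
A = 8342 * 0.0158 * 0.5
A = 65.9018

65.9018


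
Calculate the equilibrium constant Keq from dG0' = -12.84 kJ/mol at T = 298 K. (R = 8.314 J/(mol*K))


Keq = exp(-dG0 * 1000 / (R * T))
Keq = exp(-(-12.84) * 1000 / (8.314 * 298))
Keq = 178.1264

178.1264


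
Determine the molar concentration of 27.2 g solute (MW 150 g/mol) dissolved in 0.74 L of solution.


C = (mass / MW) / volume
C = (27.2 / 150) / 0.74
C = 0.245 M

0.245 M


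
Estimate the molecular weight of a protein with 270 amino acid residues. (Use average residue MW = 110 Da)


MW = n_residues * 110 Da
MW = 270 * 110
MW = 29700 Da

29700 Da


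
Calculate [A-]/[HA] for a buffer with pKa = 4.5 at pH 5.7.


[A-]/[HA] = 10^(pH - pKa)
= 10^(5.7 - 4.5)
= 15.8489

15.8489


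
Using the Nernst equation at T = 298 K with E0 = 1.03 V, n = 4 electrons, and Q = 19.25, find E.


E = E0 - (RT/nF) * ln(Q)
E = 1.03 - (8.314 * 298 / (4 * 96485)) * ln(19.25)
E = 1.011 V

1.011 V


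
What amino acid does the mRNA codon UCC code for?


Standard genetic code lookup.
Codon UCC -> Ser

Ser


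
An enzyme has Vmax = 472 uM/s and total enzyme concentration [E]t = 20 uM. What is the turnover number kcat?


kcat = Vmax / [E]t
kcat = 472 / 20
kcat = 23.6 s^-1

23.6 s^-1


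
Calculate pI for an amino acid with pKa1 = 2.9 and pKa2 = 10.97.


pI = (pKa1 + pKa2) / 2
pI = (2.9 + 10.97) / 2
pI = 6.935

6.935


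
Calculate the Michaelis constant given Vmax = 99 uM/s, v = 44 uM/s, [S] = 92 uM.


Km = [S] * (Vmax - v) / v
Km = 92 * (99 - 44) / 44
Km = 115.0 uM

115.0 uM


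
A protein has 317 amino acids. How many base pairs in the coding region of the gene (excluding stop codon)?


Each amino acid = 1 codon = 3 bp
bp = 317 * 3 = 951 bp

951 bp


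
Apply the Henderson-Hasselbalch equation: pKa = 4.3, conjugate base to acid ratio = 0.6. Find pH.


pH = pKa + log10([A-]/[HA])
pH = 4.3 + log10(0.6)
pH = 4.0782

4.0782


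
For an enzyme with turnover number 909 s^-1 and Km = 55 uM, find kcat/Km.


Catalytic efficiency = kcat / Km
= 909 / 55
= 16.5273 uM^-1*s^-1

16.5273 uM^-1*s^-1


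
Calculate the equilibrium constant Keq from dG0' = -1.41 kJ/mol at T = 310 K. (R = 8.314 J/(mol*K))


Keq = exp(-dG0 * 1000 / (R * T))
Keq = exp(-(-1.41) * 1000 / (8.314 * 310))
Keq = 1.7282

1.7282


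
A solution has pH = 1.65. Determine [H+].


[H+] = 10^(-pH)
[H+] = 10^(-1.65)
[H+] = 0.0224 M

0.0224 M


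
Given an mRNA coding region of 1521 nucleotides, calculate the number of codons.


codons = nucleotides / 3
codons = 1521 / 3 = 507

507


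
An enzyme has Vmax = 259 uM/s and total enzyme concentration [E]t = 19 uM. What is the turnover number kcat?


kcat = Vmax / [E]t
kcat = 259 / 19
kcat = 13.6316 s^-1

13.6316 s^-1


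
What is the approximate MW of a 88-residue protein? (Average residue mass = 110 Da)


MW = n_residues * 110 Da
MW = 88 * 110
MW = 9680 Da

9680 Da


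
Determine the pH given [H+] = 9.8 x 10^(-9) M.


pH = -log10([H+])
pH = -log10(9.8 x 10^(-9))
pH = 8.0088

8.0088


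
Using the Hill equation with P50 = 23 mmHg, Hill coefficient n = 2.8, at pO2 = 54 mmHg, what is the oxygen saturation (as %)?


Y = pO2^n / (P50^n + pO2^n)
Y = 54^2.8 / (23^2.8 + 54^2.8)
Y = 91.6%

91.6%


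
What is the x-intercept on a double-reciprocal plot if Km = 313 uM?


x-intercept = -1/Km
= -1/313
= -0.0032 1/uM

-0.0032 1/uM


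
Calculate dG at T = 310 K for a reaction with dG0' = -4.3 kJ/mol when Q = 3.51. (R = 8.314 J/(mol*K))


dG = dG0' + RT * ln(Q) / 1000
dG = -4.3 + 8.314 * 310 * ln(3.51) / 1000
dG = -1.0639 kJ/mol

-1.0639 kJ/mol


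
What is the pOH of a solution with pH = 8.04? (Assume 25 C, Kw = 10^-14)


pOH = 14 - pH
pOH = 14 - 8.04
pOH = 5.96

5.96


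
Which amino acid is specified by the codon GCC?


Standard genetic code lookup.
Codon GCC -> Ala

Ala


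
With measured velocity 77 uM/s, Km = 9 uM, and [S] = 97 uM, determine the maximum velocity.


Vmax = v * (Km + [S]) / [S]
Vmax = 77 * (9 + 97) / 97
Vmax = 84.1443 uM/s

84.1443 uM/s


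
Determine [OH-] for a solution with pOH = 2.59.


[OH-] = 10^(-pOH)
[OH-] = 10^(-2.59)
[OH-] = 0.0026 M

0.0026 M


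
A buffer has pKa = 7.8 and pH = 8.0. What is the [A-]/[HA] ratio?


[A-]/[HA] = 10^(pH - pKa)
= 10^(8.0 - 7.8)
= 1.5849

1.5849


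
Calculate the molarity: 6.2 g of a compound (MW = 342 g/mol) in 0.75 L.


C = (mass / MW) / volume
C = (6.2 / 342) / 0.75
C = 0.0242 M

0.0242 M
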